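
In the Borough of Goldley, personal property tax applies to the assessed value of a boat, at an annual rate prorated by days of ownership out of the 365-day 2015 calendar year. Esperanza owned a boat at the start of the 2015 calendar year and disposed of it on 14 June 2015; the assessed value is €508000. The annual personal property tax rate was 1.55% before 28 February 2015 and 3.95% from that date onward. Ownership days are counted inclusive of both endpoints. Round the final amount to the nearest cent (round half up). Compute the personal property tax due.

1 January – 27 February 2015: 58 days at 1.55% → €508000 × 1.55% × 58/365 = €1251.2110
28 February – 14 June 2015: 107 days at 3.95% → €508000 × 3.95% × 107/365 = €5882.3616
Total = €7133.5726

€7133.57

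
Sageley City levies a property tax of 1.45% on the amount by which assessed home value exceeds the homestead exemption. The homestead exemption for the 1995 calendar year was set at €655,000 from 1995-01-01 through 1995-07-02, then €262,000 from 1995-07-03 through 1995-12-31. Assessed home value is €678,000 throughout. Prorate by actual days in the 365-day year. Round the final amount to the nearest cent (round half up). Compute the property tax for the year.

1995-01-01 to 1995-07-02: 183 days, exemption €655,000 → (€678,000 − €655,000) × 1.45% × 183/365 = €167.2068
1995-07-03 to 1995-12-31: 182 days, exemption €262,000 → (€678,000 − €262,000) × 1.45% × 182/365 = €3,007.7370
Total = €3,174.9438

€3,174.94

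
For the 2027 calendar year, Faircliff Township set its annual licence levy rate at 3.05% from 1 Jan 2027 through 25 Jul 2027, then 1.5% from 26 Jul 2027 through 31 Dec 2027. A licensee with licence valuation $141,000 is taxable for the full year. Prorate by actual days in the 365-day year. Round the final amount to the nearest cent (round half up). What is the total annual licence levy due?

1 Jan – 25 Jul 2027: 206 days at 3.05% → $141,000 × 3.05% × 206/365 = $2,427.1315
26 Jul – 31 Dec 2027: 159 days at 1.5% → $141,000 × 1.5% × 159/365 = $921.3288
Total = $3,348.4603

$3,348.46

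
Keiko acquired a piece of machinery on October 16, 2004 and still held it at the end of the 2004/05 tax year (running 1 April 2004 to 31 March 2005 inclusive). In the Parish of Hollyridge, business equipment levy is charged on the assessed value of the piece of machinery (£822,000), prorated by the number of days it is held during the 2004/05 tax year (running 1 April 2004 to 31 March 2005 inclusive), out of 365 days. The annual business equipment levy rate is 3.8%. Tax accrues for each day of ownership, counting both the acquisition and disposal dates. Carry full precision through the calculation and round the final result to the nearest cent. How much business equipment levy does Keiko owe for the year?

£14,291.54

Days held (October 16, 2004 – March 31, 2005): 167 out of 365
Tax = £822,000 × 3.8% × 167/365 = £14,291.5397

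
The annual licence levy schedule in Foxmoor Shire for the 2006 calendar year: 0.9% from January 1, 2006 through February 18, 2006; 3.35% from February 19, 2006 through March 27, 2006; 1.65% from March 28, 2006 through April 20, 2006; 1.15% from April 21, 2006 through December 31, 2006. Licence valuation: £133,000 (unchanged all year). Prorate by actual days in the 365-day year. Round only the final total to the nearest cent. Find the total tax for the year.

£1,825.20

January 1 – February 18, 2006: 49 days at 0.9% → £133,000 × 0.9% × 49/365 = £160.6932
February 19 – March 27, 2006: 37 days at 3.35% → £133,000 × 3.35% × 37/365 = £451.6534
March 28 – April 20, 2006: 24 days at 1.65% → £133,000 × 1.65% × 24/365 = £144.2959
April 21 – December 31, 2006: 255 days at 1.15% → £133,000 × 1.15% × 255/365 = £1,068.5548
Total = £1,825.1973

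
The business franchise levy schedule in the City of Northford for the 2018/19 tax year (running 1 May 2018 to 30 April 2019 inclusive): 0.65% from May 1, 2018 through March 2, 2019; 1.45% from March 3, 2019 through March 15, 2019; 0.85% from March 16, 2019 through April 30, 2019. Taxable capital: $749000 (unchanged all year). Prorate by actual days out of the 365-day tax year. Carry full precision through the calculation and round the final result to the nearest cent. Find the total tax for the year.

May 1, 2018 – March 2, 2019: 306 days at 0.65% → $749000 × 0.65% × 306/365 = $4081.5370
March 3 – March 15, 2019: 13 days at 1.45% → $749000 × 1.45% × 13/365 = $386.8123
March 16 – April 30, 2019: 46 days at 0.85% → $749000 × 0.85% × 46/365 = $802.3534
Total = $5270.7027

$5270.70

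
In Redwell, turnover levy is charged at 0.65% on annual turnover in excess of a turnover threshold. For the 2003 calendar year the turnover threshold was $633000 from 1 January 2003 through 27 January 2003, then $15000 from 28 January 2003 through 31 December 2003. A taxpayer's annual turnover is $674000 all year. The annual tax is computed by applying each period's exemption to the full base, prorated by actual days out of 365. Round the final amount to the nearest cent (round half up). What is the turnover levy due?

$3986.35

1 January – 27 January 2003: 27 days, exemption $633000 → ($674000 − $633000) × 0.65% × 27/365 = $19.7137
28 January – 31 December 2003: 338 days, exemption $15000 → ($674000 − $15000) × 0.65% × 338/365 = $3966.6384
Total = $3986.3521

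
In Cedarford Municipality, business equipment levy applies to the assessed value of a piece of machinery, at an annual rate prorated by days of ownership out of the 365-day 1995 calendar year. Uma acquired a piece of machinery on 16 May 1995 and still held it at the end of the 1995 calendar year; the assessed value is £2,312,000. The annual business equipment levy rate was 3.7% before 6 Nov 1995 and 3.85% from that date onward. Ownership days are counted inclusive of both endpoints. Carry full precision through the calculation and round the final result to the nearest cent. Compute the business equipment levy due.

£54,436.52

16 May – 5 Nov 1995: 174 days at 3.7% → £2,312,000 × 3.7% × 174/365 = £40,779.8795
6 Nov – 31 Dec 1995: 56 days at 3.85% → £2,312,000 × 3.85% × 56/365 = £13,656.6356
Total = £54,436.5151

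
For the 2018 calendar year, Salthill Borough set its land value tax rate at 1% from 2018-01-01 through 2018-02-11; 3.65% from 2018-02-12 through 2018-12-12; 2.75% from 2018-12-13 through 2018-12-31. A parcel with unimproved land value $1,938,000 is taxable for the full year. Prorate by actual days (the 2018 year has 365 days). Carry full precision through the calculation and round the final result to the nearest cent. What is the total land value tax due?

2018-01-01 to 2018-02-11: 42 days at 1% → $1,938,000 × 1% × 42/365 = $2,230.0274
2018-02-12 to 2018-12-12: 304 days at 3.65% → $1,938,000 × 3.65% × 304/365 = $58,915.2000
2018-12-13 to 2018-12-31: 19 days at 2.75% → $1,938,000 × 2.75% × 19/365 = $2,774.2603
Total = $63,919.4877

$63,919.49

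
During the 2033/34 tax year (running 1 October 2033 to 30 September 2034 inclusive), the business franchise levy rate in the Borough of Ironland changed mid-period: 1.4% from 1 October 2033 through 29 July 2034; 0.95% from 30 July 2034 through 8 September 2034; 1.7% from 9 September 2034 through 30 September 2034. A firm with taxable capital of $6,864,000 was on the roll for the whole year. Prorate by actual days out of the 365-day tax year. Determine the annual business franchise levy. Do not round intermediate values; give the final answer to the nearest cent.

$93,867.55

1 October 2033 – 29 July 2034: 302 days at 1.4% → $6,864,000 × 1.4% × 302/365 = $79,509.5671
30 July – 8 September 2034: 41 days at 0.95% → $6,864,000 × 0.95% × 41/365 = $7,324.7342
9 September – 30 September 2034: 22 days at 1.7% → $6,864,000 × 1.7% × 22/365 = $7,033.2493
Total = $93,867.5507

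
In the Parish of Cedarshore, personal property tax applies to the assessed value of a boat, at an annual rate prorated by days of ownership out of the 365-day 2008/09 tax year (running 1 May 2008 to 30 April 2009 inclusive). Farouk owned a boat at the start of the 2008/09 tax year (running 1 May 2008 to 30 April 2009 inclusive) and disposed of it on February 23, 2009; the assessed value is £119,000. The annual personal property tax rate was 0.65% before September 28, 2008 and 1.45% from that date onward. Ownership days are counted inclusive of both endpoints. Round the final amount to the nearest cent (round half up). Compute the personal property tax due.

May 1 – September 27, 2008: 150 days at 0.65% → £119,000 × 0.65% × 150/365 = £317.8767
September 28, 2008 – February 23, 2009: 149 days at 1.45% → £119,000 × 1.45% × 149/365 = £704.3822
Total = £1,022.2589

£1,022.26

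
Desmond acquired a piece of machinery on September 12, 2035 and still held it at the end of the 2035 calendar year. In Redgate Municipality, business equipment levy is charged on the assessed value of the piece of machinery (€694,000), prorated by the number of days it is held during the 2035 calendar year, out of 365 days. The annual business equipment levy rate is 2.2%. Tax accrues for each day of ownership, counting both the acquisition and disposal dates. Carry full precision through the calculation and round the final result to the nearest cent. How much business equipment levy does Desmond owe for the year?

€4,643.15

Days held (September 12 – December 31, 2035): 111 out of 365
Tax = €694,000 × 2.2% × 111/365 = €4,643.1452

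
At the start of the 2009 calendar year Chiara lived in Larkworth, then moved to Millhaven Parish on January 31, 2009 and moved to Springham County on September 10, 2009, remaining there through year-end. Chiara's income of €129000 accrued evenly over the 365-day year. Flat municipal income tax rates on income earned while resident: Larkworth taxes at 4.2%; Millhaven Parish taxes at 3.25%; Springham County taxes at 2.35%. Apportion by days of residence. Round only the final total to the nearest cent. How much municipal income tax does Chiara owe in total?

Larkworth, January 1 – January 30, 2009: 30 days → €129000 × 4.2% × 30/365 = €445.3151
Millhaven Parish, January 31 – September 9, 2009: 222 days → €129000 × 3.25% × 222/365 = €2549.9589
Springham County, September 10 – December 31, 2009: 113 days → €129000 × 2.35% × 113/365 = €938.5192
Total = €3933.7932

€3933.79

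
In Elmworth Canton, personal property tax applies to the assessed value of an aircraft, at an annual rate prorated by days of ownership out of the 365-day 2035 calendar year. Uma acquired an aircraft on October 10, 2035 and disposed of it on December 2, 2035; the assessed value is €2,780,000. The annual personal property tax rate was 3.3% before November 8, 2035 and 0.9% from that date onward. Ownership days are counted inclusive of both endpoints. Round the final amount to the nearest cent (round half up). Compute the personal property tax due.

October 10 – November 7, 2035: 29 days at 3.3% → €2,780,000 × 3.3% × 29/365 = €7,288.9315
November 8 – December 2, 2035: 25 days at 0.9% → €2,780,000 × 0.9% × 25/365 = €1,713.6986
Total = €9,002.6301

€9,002.63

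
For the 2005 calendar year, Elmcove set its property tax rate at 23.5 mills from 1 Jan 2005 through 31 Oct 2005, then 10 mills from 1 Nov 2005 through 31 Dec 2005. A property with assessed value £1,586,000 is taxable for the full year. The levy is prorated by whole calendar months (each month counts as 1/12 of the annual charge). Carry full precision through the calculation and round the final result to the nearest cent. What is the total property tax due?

1 Jan – 31 Oct 2005: 10 months at 23.5 mills → £1,586,000 × 2.35% × 10/12 = £31,059.1667
1 Nov – 31 Dec 2005: 2 months at 10 mills → £1,586,000 × 1% × 2/12 = £2,643.3333
Total = £33,702.5000

£33,702.50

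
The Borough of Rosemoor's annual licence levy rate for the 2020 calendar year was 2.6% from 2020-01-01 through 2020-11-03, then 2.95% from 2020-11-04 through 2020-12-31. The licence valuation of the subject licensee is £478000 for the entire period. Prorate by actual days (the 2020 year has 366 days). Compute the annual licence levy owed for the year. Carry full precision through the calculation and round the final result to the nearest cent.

£12693.12

2020-01-01 to 2020-11-03: 308 days at 2.6% → £478000 × 2.6% × 308/366 = £10458.5355
2020-11-04 to 2020-12-31: 58 days at 2.95% → £478000 × 2.95% × 58/366 = £2234.5847
Total = £12693.1202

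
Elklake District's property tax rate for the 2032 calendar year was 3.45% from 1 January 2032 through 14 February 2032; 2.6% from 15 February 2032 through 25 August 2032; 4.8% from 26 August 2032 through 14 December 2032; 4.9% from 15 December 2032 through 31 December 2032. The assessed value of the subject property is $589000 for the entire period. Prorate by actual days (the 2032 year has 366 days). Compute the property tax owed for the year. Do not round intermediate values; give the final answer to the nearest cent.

1 January – 14 February 2032: 45 days at 3.45% → $589000 × 3.45% × 45/366 = $2498.4221
15 February – 25 August 2032: 193 days at 2.6% → $589000 × 2.6% × 193/366 = $8075.4153
26 August – 14 December 2032: 111 days at 4.8% → $589000 × 4.8% × 111/366 = $8574.2951
15 December – 31 December 2032: 17 days at 4.9% → $589000 × 4.9% × 17/366 = $1340.5383
Total = $20488.6708

$20488.67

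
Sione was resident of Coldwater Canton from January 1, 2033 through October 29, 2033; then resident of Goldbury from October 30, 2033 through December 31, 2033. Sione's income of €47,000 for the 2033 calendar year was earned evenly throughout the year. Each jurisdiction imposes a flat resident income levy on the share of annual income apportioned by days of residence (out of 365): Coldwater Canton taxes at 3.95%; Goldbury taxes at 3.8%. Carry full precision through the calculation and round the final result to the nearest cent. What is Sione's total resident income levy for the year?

€1,844.33

Coldwater Canton, January 1 – October 29, 2033: 302 days → €47,000 × 3.95% × 302/365 = €1,536.0630
Goldbury, October 30 – December 31, 2033: 63 days → €47,000 × 3.8% × 63/365 = €308.2685
Total = €1,844.3315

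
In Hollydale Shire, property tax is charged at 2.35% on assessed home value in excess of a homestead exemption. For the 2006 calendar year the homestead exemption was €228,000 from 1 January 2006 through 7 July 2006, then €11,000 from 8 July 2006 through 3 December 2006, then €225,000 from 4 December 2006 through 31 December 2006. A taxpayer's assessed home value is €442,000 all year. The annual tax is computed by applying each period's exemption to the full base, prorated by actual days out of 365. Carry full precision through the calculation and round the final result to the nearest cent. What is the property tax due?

1 January – 7 July 2006: 188 days, exemption €228,000 → (€442,000 − €228,000) × 2.35% × 188/365 = €2,590.2795
8 July – 3 December 2006: 149 days, exemption €11,000 → (€442,000 − €11,000) × 2.35% × 149/365 = €4,134.6479
4 December – 31 December 2006: 28 days, exemption €225,000 → (€442,000 − €225,000) × 2.35% × 28/365 = €391.1945
Total = €7,116.1219

€7,116.12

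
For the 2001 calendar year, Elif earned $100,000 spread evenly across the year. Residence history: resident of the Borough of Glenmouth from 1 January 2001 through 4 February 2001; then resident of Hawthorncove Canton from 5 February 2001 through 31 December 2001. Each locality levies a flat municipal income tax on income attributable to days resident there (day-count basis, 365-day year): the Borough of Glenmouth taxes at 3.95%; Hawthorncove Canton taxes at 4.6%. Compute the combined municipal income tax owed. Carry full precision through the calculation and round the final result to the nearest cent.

The Borough of Glenmouth, 1 January – 4 February 2001: 35 days → $100,000 × 3.95% × 35/365 = $378.7671
Hawthorncove Canton, 5 February – 31 December 2001: 330 days → $100,000 × 4.6% × 330/365 = $4,158.9041
Total = $4,537.6712

$4,537.67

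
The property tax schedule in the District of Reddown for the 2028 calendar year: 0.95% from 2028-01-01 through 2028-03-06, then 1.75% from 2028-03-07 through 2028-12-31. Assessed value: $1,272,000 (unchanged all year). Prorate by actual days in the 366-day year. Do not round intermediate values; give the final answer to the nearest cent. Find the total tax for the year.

2028-01-01 to 2028-03-06: 66 days at 0.95% → $1,272,000 × 0.95% × 66/366 = $2,179.0820
2028-03-07 to 2028-12-31: 300 days at 1.75% → $1,272,000 × 1.75% × 300/366 = $18,245.9016
Total = $20,424.9836

$20,424.98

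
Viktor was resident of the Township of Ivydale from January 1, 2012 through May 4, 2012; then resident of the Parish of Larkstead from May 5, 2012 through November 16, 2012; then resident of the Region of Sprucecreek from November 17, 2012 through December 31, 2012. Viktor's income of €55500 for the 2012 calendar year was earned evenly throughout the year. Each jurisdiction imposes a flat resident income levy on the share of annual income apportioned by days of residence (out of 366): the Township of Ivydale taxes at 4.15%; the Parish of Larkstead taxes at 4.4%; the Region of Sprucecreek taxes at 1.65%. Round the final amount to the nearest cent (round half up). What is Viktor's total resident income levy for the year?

The Township of Ivydale, January 1 – May 4, 2012: 125 days → €55500 × 4.15% × 125/366 = €786.6291
The Parish of Larkstead, May 5 – November 16, 2012: 196 days → €55500 × 4.4% × 196/366 = €1307.7377
The Region of Sprucecreek, November 17 – December 31, 2012: 45 days → €55500 × 1.65% × 45/366 = €112.5922
Total = €2206.9590

€2206.96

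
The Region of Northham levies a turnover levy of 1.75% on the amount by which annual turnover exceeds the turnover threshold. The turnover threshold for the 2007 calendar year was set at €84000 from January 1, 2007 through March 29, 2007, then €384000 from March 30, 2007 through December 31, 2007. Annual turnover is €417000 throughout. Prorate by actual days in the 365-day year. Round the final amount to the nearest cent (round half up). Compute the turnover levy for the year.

January 1 – March 29, 2007: 88 days, exemption €84000 → (€417000 − €84000) × 1.75% × 88/365 = €1404.9863
March 30 – December 31, 2007: 277 days, exemption €384000 → (€417000 − €384000) × 1.75% × 277/365 = €438.2671
Total = €1843.2534

€1843.25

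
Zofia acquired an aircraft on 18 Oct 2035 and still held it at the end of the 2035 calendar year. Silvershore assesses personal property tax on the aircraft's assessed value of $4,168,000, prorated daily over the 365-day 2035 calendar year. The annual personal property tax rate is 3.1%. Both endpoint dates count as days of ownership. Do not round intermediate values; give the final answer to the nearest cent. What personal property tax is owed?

Days held (18 Oct – 31 Dec 2035): 75 out of 365
Tax = $4,168,000 × 3.1% × 75/365 = $26,549.5890

$26,549.59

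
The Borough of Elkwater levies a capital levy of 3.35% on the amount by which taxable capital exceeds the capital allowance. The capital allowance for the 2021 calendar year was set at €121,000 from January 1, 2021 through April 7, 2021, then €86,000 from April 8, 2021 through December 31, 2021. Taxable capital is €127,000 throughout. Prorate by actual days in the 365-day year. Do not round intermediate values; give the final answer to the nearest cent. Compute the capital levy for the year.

€1,061.90

January 1 – April 7, 2021: 97 days, exemption €121,000 → (€127,000 − €121,000) × 3.35% × 97/365 = €53.4164
April 8 – December 31, 2021: 268 days, exemption €86,000 → (€127,000 − €86,000) × 3.35% × 268/365 = €1,008.4877
Total = €1,061.9041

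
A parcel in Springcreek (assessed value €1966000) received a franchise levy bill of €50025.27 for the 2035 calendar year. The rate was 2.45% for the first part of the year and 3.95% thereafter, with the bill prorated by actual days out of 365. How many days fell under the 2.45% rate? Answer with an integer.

Let d = days at the first rate; then 365 − d days at the second rate.
€1966000 × [2.45%·d + 3.95%·(365−d)] / 365 = €50025.27
Solving gives d = 342, so the new rate took effect on December 9, 2035.

342 days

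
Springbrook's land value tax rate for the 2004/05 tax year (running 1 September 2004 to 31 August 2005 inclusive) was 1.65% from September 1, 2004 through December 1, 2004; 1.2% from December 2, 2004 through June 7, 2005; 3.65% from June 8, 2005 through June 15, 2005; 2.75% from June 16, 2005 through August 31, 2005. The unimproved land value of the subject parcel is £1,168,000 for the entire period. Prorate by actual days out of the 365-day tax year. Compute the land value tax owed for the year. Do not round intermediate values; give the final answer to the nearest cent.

£19,787.20

September 1 – December 1, 2004: 92 days at 1.65% → £1,168,000 × 1.65% × 92/365 = £4,857.6000
December 2, 2004 – June 7, 2005: 188 days at 1.2% → £1,168,000 × 1.2% × 188/365 = £7,219.2000
June 8 – June 15, 2005: 8 days at 3.65% → £1,168,000 × 3.65% × 8/365 = £934.4000
June 16 – August 31, 2005: 77 days at 2.75% → £1,168,000 × 2.75% × 77/365 = £6,776.0000
Total = £19,787.2000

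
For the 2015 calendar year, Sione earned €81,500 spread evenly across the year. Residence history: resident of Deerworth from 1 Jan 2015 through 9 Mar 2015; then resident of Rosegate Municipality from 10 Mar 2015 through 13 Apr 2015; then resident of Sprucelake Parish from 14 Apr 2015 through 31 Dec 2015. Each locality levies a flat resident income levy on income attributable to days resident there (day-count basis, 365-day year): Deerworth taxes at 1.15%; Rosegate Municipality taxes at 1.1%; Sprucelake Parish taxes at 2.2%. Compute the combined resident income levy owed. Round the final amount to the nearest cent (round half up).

Deerworth, 1 Jan – 9 Mar 2015: 68 days → €81,500 × 1.15% × 68/365 = €174.6110
Rosegate Municipality, 10 Mar – 13 Apr 2015: 35 days → €81,500 × 1.1% × 35/365 = €85.9658
Sprucelake Parish, 14 Apr – 31 Dec 2015: 262 days → €81,500 × 2.2% × 262/365 = €1,287.0301
Total = €1,547.6068

€1,547.61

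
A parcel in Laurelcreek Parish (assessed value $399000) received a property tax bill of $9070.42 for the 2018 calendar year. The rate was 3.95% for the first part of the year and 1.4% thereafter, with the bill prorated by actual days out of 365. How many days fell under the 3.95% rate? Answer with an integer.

Let d = days at the first rate; then 365 − d days at the second rate.
$399000 × [3.95%·d + 1.4%·(365−d)] / 365 = $9070.42
Solving gives d = 125, so the new rate took effect on 6 May 2018.

125 days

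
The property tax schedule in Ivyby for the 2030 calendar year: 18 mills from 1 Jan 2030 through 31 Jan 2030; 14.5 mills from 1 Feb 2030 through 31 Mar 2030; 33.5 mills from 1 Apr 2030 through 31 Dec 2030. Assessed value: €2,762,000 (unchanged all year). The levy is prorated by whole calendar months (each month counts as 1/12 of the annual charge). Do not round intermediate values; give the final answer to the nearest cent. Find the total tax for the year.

€80,213.08

1 Jan – 31 Jan 2030: 1 month at 18 mills → €2,762,000 × 1.8% × 1/12 = €4,143.0000
1 Feb – 31 Mar 2030: 2 months at 14.5 mills → €2,762,000 × 1.45% × 2/12 = €6,674.8333
1 Apr – 31 Dec 2030: 9 months at 33.5 mills → €2,762,000 × 3.35% × 9/12 = €69,395.2500
Total = €80,213.0833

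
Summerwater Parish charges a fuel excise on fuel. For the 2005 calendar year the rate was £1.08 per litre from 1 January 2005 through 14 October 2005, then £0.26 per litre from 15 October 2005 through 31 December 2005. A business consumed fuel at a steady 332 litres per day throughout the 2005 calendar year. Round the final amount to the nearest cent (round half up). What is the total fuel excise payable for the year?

£109,639.68

1 January – 14 October 2005: 287 days × 332 litres/day = 95,284 litres at £1.08/litre → £102,906.72
15 October – 31 December 2005: 78 days × 332 litres/day = 25,896 litres at £0.26/litre → £6,732.96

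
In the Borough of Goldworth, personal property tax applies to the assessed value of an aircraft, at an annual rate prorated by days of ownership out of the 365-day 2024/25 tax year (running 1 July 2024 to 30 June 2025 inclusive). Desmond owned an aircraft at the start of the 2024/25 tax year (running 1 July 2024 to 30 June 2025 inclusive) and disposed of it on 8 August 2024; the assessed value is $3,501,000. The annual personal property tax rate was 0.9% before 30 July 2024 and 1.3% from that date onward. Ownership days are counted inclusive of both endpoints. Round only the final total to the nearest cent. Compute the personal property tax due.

$3,750.39

1 July – 29 July 2024: 29 days at 0.9% → $3,501,000 × 0.9% × 29/365 = $2,503.4548
30 July – 8 August 2024: 10 days at 1.3% → $3,501,000 × 1.3% × 10/365 = $1,246.9315
Total = $3,750.3863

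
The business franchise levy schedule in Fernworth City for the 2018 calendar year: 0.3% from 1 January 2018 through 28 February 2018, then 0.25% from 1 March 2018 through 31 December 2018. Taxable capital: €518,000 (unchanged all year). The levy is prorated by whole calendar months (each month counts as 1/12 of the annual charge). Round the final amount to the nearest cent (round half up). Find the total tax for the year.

1 January – 28 February 2018: 2 months at 0.3% → €518,000 × 0.3% × 2/12 = €259.0000
1 March – 31 December 2018: 10 months at 0.25% → €518,000 × 0.25% × 10/12 = €1,079.1667
Total = €1,338.1667

€1,338.17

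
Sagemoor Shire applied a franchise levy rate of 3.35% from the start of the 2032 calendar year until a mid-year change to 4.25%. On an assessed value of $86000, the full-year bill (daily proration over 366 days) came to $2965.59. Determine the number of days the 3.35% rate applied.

326 days

Let d = days at the first rate; then 366 − d days at the second rate.
$86000 × [3.35%·d + 4.25%·(366−d)] / 366 = $2965.59
Solving gives d = 326, so the new rate took effect on 22 November 2032.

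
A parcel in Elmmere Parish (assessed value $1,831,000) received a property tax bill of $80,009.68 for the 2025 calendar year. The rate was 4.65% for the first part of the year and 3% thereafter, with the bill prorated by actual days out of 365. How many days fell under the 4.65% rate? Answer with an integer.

303 days

Let d = days at the first rate; then 365 − d days at the second rate.
$1,831,000 × [4.65%·d + 3%·(365−d)] / 365 = $80,009.68
Solving gives d = 303, so the new rate took effect on 31 Oct 2025.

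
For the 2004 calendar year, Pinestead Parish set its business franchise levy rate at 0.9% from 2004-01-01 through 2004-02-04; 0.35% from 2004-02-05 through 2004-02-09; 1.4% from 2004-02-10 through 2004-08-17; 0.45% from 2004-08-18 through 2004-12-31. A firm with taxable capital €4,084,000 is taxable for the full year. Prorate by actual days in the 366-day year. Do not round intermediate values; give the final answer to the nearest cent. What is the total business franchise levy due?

2004-01-01 to 2004-02-04: 35 days at 0.9% → €4,084,000 × 0.9% × 35/366 = €3,514.9180
2004-02-05 to 2004-02-09: 5 days at 0.35% → €4,084,000 × 0.35% × 5/366 = €195.2732
2004-02-10 to 2004-08-17: 190 days at 1.4% → €4,084,000 × 1.4% × 190/366 = €29,681.5301
2004-08-18 to 2004-12-31: 136 days at 0.45% → €4,084,000 × 0.45% × 136/366 = €6,828.9836
Total = €40,220.7049

€40,220.70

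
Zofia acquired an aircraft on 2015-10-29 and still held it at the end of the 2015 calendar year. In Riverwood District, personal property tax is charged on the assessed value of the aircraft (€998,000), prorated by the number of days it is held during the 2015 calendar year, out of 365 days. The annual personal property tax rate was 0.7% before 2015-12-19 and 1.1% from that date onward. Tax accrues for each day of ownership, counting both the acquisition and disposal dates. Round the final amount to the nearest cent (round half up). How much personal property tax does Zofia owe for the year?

2015-10-29 to 2015-12-18: 51 days at 0.7% → €998,000 × 0.7% × 51/365 = €976.1260
2015-12-19 to 2015-12-31: 13 days at 1.1% → €998,000 × 1.1% × 13/365 = €390.9973
Total = €1,367.1233

€1,367.12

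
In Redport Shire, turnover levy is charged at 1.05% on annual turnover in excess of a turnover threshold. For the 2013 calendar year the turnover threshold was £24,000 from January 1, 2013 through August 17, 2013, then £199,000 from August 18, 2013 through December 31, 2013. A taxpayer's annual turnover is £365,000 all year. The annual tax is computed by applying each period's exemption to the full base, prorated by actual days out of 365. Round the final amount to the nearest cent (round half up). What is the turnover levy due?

£2,895.84

January 1 – August 17, 2013: 229 days, exemption £24,000 → (£365,000 − £24,000) × 1.05% × 229/365 = £2,246.3959
August 18 – December 31, 2013: 136 days, exemption £199,000 → (£365,000 − £199,000) × 1.05% × 136/365 = £649.4466
Total = £2,895.8425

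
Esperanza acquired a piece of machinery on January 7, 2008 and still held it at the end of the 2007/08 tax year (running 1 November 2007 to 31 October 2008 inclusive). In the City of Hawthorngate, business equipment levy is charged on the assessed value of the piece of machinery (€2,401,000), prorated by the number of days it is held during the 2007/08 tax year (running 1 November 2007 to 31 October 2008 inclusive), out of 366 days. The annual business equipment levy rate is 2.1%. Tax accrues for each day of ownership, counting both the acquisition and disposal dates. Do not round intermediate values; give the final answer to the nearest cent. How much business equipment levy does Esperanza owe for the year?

Days held (January 7 – October 31, 2008): 299 out of 366
Tax = €2,401,000 × 2.1% × 299/366 = €41,190.9262

€41,190.93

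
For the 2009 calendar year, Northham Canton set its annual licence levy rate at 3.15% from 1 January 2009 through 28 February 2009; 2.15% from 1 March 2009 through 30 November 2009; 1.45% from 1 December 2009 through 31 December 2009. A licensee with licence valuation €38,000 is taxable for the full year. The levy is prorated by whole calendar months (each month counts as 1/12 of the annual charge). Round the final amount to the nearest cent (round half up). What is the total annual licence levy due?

€858.17

1 January – 28 February 2009: 2 months at 3.15% → €38,000 × 3.15% × 2/12 = €199.5000
1 March – 30 November 2009: 9 months at 2.15% → €38,000 × 2.15% × 9/12 = €612.7500
1 December – 31 December 2009: 1 month at 1.45% → €38,000 × 1.45% × 1/12 = €45.9167
Total = €858.1667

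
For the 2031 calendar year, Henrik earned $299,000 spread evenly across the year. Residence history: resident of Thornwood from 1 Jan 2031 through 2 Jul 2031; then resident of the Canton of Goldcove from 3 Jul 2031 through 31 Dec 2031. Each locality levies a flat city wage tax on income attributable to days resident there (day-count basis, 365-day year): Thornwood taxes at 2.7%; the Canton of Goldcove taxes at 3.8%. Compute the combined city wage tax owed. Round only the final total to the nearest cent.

$9,712.99

Thornwood, 1 Jan – 2 Jul 2031: 183 days → $299,000 × 2.7% × 183/365 = $4,047.5589
The Canton of Goldcove, 3 Jul – 31 Dec 2031: 182 days → $299,000 × 3.8% × 182/365 = $5,665.4356
Total = $9,712.9945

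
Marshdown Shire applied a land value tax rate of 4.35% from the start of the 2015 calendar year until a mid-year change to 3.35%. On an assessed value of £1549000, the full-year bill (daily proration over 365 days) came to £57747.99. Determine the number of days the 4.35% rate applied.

Let d = days at the first rate; then 365 − d days at the second rate.
£1549000 × [4.35%·d + 3.35%·(365−d)] / 365 = £57747.99
Solving gives d = 138, so the new rate took effect on 19 May 2015.

138 days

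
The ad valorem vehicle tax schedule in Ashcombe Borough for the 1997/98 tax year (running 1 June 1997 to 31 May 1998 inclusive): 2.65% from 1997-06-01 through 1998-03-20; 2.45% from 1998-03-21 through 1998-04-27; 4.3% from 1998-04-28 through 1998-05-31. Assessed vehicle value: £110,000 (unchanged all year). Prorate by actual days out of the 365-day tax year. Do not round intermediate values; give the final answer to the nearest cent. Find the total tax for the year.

1997-06-01 to 1998-03-20: 293 days at 2.65% → £110,000 × 2.65% × 293/365 = £2,339.9863
1998-03-21 to 1998-04-27: 38 days at 2.45% → £110,000 × 2.45% × 38/365 = £280.5753
1998-04-28 to 1998-05-31: 34 days at 4.3% → £110,000 × 4.3% × 34/365 = £440.6027
Total = £3,061.1644

£3,061.16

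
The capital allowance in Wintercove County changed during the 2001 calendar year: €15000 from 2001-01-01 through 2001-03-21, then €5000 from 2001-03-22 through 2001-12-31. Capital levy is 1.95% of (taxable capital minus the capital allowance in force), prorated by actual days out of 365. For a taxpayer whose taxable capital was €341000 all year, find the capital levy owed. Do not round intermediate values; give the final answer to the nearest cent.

€6509.26

2001-01-01 to 2001-03-21: 80 days, exemption €15000 → (€341000 − €15000) × 1.95% × 80/365 = €1393.3151
2001-03-22 to 2001-12-31: 285 days, exemption €5000 → (€341000 − €5000) × 1.95% × 285/365 = €5115.9452
Total = €6509.2603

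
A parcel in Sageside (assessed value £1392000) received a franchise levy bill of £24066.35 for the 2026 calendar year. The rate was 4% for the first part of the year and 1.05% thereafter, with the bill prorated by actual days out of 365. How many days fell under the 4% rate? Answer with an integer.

Let d = days at the first rate; then 365 − d days at the second rate.
£1392000 × [4%·d + 1.05%·(365−d)] / 365 = £24066.35
Solving gives d = 84, so the new rate took effect on 26 Mar 2026.

84 days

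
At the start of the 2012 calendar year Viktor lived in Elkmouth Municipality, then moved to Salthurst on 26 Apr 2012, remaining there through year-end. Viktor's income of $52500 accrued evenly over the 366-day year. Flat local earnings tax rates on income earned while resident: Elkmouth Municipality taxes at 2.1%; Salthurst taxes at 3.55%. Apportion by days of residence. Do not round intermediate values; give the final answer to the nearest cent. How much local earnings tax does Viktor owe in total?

Elkmouth Municipality, 1 Jan – 25 Apr 2012: 116 days → $52500 × 2.1% × 116/366 = $349.4262
Salthurst, 26 Apr – 31 Dec 2012: 250 days → $52500 × 3.55% × 250/366 = $1273.0533
Total = $1622.4795

$1622.48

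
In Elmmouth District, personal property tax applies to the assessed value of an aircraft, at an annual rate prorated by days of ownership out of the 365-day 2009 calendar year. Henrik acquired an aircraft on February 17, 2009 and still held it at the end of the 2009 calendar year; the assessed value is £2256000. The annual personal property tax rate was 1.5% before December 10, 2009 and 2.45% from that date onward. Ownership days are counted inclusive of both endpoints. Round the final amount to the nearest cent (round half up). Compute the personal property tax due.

February 17 – December 9, 2009: 296 days at 1.5% → £2256000 × 1.5% × 296/365 = £27442.8493
December 10 – December 31, 2009: 22 days at 2.45% → £2256000 × 2.45% × 22/365 = £3331.4630
Total = £30774.3123

£30774.31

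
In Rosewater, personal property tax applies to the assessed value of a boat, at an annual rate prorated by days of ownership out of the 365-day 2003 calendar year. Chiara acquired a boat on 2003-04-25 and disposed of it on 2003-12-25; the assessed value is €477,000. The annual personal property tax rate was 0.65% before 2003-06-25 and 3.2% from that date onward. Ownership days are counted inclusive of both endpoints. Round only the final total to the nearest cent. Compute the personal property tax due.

€8,212.89

2003-04-25 to 2003-06-24: 61 days at 0.65% → €477,000 × 0.65% × 61/365 = €518.1658
2003-06-25 to 2003-12-25: 184 days at 3.2% → €477,000 × 3.2% × 184/365 = €7,694.7288
Total = €8,212.8945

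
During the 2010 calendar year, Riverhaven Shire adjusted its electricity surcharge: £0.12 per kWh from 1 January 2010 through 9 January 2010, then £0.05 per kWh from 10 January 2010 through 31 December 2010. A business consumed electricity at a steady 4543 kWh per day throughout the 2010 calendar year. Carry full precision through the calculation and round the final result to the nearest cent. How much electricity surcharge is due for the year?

1 January – 9 January 2010: 9 days × 4543 kWh/day = 40,887 kWh at £0.12/kWh → £4,906.44
10 January – 31 December 2010: 356 days × 4543 kWh/day = 1,617,308 kWh at £0.05/kWh → £80,865.40

£85,771.84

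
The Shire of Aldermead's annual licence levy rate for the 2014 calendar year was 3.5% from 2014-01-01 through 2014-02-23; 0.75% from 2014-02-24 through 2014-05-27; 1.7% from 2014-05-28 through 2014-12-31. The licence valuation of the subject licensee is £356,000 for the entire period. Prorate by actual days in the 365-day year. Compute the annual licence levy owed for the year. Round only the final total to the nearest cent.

2014-01-01 to 2014-02-23: 54 days at 3.5% → £356,000 × 3.5% × 54/365 = £1,843.3973
2014-02-24 to 2014-05-27: 93 days at 0.75% → £356,000 × 0.75% × 93/365 = £680.3014
2014-05-28 to 2014-12-31: 218 days at 1.7% → £356,000 × 1.7% × 218/365 = £3,614.6192
Total = £6,138.3178

£6,138.32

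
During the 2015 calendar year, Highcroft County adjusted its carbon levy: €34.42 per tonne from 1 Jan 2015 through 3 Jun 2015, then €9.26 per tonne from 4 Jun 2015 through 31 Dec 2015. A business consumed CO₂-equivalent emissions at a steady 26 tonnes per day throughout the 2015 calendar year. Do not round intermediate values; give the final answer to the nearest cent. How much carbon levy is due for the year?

1 Jan – 3 Jun 2015: 154 days × 26 tonnes/day = 4,004 tonnes at €34.42/tonne → €137,817.68
4 Jun – 31 Dec 2015: 211 days × 26 tonnes/day = 5,486 tonnes at €9.26/tonne → €50,800.36

€188,618.04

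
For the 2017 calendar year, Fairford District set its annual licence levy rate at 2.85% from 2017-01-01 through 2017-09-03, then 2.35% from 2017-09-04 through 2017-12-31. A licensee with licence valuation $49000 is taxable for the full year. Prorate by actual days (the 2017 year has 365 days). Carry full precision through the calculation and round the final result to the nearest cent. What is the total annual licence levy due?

2017-01-01 to 2017-09-03: 246 days at 2.85% → $49000 × 2.85% × 246/365 = $941.2027
2017-09-04 to 2017-12-31: 119 days at 2.35% → $49000 × 2.35% × 119/365 = $375.4205
Total = $1316.6233

$1316.62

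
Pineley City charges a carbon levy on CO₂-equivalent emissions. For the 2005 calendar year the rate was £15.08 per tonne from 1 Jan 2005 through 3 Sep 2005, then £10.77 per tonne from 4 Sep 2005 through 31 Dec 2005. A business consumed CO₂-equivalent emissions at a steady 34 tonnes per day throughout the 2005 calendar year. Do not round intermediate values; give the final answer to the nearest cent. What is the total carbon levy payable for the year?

£169,704.54

1 Jan – 3 Sep 2005: 246 days × 34 tonnes/day = 8,364 tonnes at £15.08/tonne → £126,129.12
4 Sep – 31 Dec 2005: 119 days × 34 tonnes/day = 4,046 tonnes at £10.77/tonne → £43,575.42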